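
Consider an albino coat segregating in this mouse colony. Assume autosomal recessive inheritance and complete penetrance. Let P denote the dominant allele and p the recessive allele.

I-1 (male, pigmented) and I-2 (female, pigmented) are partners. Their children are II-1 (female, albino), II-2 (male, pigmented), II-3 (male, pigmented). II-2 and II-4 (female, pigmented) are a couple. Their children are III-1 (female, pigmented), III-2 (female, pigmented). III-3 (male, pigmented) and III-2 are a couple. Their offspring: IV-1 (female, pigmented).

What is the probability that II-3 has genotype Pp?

2/3

I-1 is pigmented so carries P and passed p to II-1 (pp), so I-1 is Pp.
I-2 is pigmented so carries P and passed p to II-1 (pp), so I-2 is Pp.
Their cross gives offspring ratios 1/4 PP : 1/2 Pp : 1/4 pp. Conditioning on II-3 being pigmented, P(Pp) = 1/2 / 3/4 = 2/3.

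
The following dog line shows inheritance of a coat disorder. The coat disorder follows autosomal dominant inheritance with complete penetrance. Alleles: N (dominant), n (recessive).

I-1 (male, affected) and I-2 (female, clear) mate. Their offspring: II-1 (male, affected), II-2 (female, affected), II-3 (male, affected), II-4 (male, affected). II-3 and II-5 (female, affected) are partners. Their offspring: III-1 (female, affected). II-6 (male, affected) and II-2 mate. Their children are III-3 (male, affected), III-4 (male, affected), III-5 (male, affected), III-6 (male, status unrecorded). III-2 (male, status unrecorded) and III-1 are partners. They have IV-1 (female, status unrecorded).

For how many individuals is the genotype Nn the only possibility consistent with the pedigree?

Obligate heterozygotes: II-1 is affected so carries N and received n from I-2 (nn), so II-1 is Nn; II-2 is affected so carries N and received n from I-2 (nn), so II-2 is Nn; II-3 is affected so carries N and received n from I-2 (nn), so II-3 is Nn; II-4 is affected so carries N and received n from I-2 (nn), so II-4 is Nn.
Every other individual is either homozygous by phenotype or has at least one consistent homozygous assignment, so the count is 4.

4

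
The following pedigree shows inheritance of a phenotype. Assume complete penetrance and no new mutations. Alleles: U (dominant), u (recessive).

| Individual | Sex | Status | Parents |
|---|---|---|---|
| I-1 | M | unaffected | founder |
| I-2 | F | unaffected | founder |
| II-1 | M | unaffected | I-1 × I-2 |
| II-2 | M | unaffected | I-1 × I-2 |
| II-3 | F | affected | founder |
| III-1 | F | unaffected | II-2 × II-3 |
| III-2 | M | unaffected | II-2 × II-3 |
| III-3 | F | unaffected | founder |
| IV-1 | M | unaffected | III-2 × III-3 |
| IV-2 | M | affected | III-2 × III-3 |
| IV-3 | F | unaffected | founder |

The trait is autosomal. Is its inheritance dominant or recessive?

III-2 and III-3 are both unaffected yet have an affected child IV-2. Under dominance, an affected child requires at least one affected parent, so the trait cannot be dominant.

recessive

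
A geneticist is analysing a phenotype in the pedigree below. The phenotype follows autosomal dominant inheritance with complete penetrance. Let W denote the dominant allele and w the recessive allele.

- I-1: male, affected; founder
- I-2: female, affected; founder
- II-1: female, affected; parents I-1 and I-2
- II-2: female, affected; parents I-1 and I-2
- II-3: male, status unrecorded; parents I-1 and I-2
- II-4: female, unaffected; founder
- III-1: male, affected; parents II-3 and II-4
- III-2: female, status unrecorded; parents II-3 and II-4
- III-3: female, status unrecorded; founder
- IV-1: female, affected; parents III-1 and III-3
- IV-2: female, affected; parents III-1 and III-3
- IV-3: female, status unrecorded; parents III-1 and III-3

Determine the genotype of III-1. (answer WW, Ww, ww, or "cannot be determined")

From phenotype alone, III-1 is WW or Ww.
III-1 is affected so carries W and received w from II-4 (ww), so III-1 is Ww.

Ww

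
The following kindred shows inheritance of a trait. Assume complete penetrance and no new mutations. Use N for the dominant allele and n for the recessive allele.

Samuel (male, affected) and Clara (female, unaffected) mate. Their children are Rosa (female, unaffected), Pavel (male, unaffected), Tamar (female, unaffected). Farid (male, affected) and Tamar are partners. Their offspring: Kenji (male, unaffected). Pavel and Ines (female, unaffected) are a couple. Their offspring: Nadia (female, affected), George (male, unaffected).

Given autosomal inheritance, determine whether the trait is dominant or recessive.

recessive

Pavel and Ines are both unaffected yet have an affected child Nadia. Under dominance, an affected child requires at least one affected parent, so the trait cannot be dominant.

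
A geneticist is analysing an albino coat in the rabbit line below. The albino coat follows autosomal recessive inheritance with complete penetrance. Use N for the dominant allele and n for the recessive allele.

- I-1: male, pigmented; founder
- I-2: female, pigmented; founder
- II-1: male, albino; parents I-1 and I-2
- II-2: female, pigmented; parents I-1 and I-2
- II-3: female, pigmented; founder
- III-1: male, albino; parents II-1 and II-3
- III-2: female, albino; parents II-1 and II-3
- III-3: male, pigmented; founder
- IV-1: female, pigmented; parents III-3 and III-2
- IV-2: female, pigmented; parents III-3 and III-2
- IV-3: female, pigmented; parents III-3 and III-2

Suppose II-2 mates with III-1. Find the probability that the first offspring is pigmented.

I-1 is pigmented so carries N and passed n to II-1 (nn), so I-1 is Nn.
I-2 is pigmented so carries N and passed n to II-1 (nn), so I-2 is Nn.
II-2 is a pigmented offspring of I-1 (Nn) × I-2 (Nn), whose cross gives 1/4 NN : 1/2 Nn : 1/4 nn; conditioning on being pigmented, II-2 is NN with probability 1/3, Nn with probability 2/3.
III-1 is albino, so III-1 is nn.
Summing over parental genotype combinations, P(offspring is pigmented) = 1/3·1 + 2/3·1/2 = 2/3.

2/3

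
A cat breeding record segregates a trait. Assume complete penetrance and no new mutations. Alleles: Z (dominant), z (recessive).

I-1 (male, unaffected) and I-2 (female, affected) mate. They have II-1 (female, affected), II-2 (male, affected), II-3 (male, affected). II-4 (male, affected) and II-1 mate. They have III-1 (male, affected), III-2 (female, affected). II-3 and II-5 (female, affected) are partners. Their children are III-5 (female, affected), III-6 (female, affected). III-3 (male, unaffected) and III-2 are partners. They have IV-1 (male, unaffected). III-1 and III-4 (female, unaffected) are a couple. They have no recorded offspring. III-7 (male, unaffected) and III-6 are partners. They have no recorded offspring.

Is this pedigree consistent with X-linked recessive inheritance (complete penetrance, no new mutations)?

No

Under X-linked recessive, II-1 (affected, female) cannot arise from I-1 (unaffected) × I-2 (affected).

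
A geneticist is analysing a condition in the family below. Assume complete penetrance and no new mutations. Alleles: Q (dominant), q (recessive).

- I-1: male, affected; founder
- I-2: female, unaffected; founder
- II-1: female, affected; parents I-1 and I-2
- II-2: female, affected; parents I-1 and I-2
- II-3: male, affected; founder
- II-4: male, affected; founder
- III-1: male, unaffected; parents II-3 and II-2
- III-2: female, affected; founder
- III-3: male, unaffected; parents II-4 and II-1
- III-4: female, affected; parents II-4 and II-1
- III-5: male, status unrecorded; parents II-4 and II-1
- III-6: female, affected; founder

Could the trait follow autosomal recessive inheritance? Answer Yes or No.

Under autosomal recessive, III-1 (unaffected, male) cannot arise from II-3 (affected) × II-2 (affected).

No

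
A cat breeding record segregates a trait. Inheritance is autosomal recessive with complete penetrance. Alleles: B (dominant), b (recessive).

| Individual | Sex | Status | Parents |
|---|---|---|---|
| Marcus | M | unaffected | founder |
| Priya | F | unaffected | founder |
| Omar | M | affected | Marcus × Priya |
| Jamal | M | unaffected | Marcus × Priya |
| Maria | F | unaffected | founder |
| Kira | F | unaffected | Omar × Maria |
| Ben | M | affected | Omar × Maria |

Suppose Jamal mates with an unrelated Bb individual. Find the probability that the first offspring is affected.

1/6

Marcus is unaffected so carries B and passed b to Omar (bb), so Marcus is Bb.
Priya is unaffected so carries B and passed b to Omar (bb), so Priya is Bb.
Jamal is an unaffected offspring of Marcus (Bb) × Priya (Bb), whose cross gives 1/4 BB : 1/2 Bb : 1/4 bb; conditioning on being unaffected, Jamal is BB with probability 1/3, Bb with probability 2/3.
Summing over parental genotype combinations, P(offspring is affected) = 2/3·1/4 = 1/6.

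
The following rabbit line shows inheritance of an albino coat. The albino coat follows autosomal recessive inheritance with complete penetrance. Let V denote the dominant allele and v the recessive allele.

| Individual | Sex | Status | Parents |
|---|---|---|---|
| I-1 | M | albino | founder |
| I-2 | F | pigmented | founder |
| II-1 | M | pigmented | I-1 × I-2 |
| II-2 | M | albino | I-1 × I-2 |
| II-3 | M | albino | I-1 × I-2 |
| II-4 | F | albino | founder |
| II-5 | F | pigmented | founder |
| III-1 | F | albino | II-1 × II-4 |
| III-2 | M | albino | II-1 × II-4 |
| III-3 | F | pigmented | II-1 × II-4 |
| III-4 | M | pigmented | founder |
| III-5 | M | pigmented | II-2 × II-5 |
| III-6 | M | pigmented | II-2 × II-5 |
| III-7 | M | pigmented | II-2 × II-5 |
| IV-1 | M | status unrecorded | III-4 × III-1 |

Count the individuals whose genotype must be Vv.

Obligate heterozygotes: I-2 is pigmented so carries V and passed v to II-2 (vv), so I-2 is Vv; II-1 is pigmented so carries V and received v from I-1 (vv), so II-1 is Vv; III-3 is pigmented so carries V and received v from II-4 (vv), so III-3 is Vv; III-5 is pigmented so carries V and received v from II-2 (vv), so III-5 is Vv; III-6 is pigmented so carries V and received v from II-2 (vv), so III-6 is Vv; III-7 is pigmented so carries V and received v from II-2 (vv), so III-7 is Vv.
Every other individual is either homozygous by phenotype or has at least one consistent homozygous assignment, so the count is 6.

6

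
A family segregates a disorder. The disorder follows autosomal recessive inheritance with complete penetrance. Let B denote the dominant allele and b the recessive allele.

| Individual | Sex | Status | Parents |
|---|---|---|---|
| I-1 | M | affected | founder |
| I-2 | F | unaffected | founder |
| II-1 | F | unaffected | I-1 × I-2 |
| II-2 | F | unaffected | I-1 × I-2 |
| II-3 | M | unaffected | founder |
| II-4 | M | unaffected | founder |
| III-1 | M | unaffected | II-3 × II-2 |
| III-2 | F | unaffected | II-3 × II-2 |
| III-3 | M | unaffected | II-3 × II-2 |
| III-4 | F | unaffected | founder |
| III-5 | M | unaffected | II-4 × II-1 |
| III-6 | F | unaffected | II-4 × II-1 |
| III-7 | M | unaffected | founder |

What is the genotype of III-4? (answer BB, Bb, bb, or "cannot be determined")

cannot be determined

III-4's phenotype allows BB or Bb, and no parent or child forces a single allele at both positions; consistent genotype assignments exist with III-4 as BB or Bb.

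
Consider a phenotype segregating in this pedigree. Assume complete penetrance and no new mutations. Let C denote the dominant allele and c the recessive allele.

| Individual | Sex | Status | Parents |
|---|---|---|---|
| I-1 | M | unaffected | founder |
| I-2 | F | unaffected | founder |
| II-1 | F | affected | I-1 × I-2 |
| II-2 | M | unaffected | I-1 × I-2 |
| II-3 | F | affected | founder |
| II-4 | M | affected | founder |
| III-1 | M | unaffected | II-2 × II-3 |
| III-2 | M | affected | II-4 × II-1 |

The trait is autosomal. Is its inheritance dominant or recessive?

recessive

I-1 and I-2 are both unaffected yet have an affected child II-1. Under dominance, an affected child requires at least one affected parent, so the trait cannot be dominant.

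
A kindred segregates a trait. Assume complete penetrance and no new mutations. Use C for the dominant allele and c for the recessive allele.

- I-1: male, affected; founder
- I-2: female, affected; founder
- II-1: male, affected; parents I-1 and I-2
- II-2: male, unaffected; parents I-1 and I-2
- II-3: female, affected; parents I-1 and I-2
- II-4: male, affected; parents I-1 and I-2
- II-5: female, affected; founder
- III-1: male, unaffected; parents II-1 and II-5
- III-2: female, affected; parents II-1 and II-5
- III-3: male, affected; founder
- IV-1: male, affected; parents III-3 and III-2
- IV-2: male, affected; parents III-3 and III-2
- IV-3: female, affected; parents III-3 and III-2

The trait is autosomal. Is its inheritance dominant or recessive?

dominant

I-1 and I-2 are both affected yet have an unaffected child II-2. Under a recessive model two affected parents are homozygous and every child would be affected, so the trait cannot be recessive.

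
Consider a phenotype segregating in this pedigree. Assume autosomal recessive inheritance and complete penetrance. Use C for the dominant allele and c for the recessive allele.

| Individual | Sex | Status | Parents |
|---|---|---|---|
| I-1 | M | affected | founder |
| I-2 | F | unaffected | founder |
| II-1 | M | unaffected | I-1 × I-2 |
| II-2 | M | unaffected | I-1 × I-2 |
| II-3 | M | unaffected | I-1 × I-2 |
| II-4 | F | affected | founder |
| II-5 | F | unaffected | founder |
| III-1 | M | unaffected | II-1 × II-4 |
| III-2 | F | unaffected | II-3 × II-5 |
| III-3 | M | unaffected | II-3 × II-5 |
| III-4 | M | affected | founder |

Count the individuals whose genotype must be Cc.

4

Obligate heterozygotes: II-1 is unaffected so carries C and received c from I-1 (cc), so II-1 is Cc; II-2 is unaffected so carries C and received c from I-1 (cc), so II-2 is Cc; II-3 is unaffected so carries C and received c from I-1 (cc), so II-3 is Cc; III-1 is unaffected so carries C and received c from II-4 (cc), so III-1 is Cc.
Every other individual is either homozygous by phenotype or has at least one consistent homozygous assignment, so the count is 4.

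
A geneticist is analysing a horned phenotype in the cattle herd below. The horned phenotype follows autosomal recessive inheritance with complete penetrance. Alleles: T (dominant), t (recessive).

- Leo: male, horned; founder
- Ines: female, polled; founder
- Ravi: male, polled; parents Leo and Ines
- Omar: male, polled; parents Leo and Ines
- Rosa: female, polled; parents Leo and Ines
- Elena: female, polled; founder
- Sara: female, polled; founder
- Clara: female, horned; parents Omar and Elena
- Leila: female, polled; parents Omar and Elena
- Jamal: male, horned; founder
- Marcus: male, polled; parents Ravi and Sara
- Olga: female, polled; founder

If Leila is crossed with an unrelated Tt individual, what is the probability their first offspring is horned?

1/6

Omar is polled so carries T and received t from Leo (tt), so Omar is Tt.
Elena is polled so carries T and passed t to Clara (tt), so Elena is Tt.
Leila is a polled offspring of Omar (Tt) × Elena (Tt), whose cross gives 1/4 TT : 1/2 Tt : 1/4 tt; conditioning on being polled, Leila is TT with probability 1/3, Tt with probability 2/3.
Summing over parental genotype combinations, P(offspring is horned) = 2/3·1/4 = 1/6.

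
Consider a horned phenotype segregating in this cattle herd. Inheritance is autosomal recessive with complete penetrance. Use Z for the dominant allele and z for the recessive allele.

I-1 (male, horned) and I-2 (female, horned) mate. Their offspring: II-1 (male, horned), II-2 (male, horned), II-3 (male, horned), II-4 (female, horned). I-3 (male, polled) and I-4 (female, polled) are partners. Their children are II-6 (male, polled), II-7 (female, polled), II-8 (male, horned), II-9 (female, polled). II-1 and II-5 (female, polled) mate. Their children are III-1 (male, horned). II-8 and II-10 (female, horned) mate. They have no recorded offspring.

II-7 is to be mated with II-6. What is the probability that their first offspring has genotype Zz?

4/9

I-3 is polled so carries Z and passed z to II-8 (zz), so I-3 is Zz.
I-4 is polled so carries Z and passed z to II-8 (zz), so I-4 is Zz.
II-7 is a polled offspring of I-3 (Zz) × I-4 (Zz), whose cross gives 1/4 ZZ : 1/2 Zz : 1/4 zz; conditioning on being polled, II-7 is ZZ with probability 1/3, Zz with probability 2/3.
II-6 is a polled offspring of I-3 (Zz) × I-4 (Zz), whose cross gives 1/4 ZZ : 1/2 Zz : 1/4 zz; conditioning on being polled, II-6 is ZZ with probability 1/3, Zz with probability 2/3.
Summing over parental genotype combinations, P(offspring has genotype Zz) = 2/9·1/2 + 2/9·1/2 + 4/9·1/2 = 4/9.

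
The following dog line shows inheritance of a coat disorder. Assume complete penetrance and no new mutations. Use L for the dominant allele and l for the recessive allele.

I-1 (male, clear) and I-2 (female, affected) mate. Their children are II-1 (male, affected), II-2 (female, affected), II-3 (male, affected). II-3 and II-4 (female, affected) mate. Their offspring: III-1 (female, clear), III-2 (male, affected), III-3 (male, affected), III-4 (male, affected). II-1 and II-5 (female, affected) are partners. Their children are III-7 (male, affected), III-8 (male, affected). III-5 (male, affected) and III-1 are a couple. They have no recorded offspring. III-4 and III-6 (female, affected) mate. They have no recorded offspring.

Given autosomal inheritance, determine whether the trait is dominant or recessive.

dominant

II-3 and II-4 are both affected yet have a clear child III-1. Under a recessive model two affected parents are homozygous and every child would be affected, so the trait cannot be recessive.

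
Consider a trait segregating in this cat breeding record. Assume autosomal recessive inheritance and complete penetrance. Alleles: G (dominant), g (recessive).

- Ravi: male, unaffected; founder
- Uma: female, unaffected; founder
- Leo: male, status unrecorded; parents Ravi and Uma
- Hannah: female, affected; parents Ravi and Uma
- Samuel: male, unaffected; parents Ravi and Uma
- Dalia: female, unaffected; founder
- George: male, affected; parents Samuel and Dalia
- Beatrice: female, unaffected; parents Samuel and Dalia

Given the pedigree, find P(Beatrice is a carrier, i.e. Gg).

2/3

Samuel is unaffected so carries G and passed g to George (gg), so Samuel is Gg.
Dalia is unaffected so carries G and passed g to George (gg), so Dalia is Gg.
Their cross gives offspring ratios 1/4 GG : 1/2 Gg : 1/4 gg. Conditioning on Beatrice being unaffected, P(Gg) = 1/2 / 3/4 = 2/3.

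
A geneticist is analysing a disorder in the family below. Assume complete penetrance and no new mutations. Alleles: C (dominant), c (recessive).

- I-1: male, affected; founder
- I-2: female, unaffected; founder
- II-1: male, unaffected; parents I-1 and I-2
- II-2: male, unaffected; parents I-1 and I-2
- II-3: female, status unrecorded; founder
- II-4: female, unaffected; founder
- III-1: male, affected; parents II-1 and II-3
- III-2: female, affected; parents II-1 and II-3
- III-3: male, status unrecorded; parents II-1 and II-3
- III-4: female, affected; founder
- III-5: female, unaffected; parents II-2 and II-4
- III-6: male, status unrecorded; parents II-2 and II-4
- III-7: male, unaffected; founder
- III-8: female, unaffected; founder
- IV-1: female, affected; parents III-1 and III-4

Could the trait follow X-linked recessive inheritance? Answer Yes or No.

Under X-linked recessive, III-2 (affected, female) cannot arise from II-1 (unaffected) × II-3 (unrecorded).

No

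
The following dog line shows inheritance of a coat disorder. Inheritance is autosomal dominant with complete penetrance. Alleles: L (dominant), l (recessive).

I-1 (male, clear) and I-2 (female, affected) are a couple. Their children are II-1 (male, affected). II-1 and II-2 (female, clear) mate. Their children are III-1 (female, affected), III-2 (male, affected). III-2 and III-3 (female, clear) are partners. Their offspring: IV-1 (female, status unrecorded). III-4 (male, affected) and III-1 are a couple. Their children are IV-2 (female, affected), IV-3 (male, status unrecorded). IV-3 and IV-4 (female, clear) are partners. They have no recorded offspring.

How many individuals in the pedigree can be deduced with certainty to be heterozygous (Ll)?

3

Obligate heterozygotes: II-1 is affected so carries L and received l from I-1 (ll), so II-1 is Ll; III-1 is affected so carries L and received l from II-2 (ll), so III-1 is Ll; III-2 is affected so carries L and received l from II-2 (ll), so III-2 is Ll.
Every other individual is either homozygous by phenotype or has at least one consistent homozygous assignment, so the count is 3.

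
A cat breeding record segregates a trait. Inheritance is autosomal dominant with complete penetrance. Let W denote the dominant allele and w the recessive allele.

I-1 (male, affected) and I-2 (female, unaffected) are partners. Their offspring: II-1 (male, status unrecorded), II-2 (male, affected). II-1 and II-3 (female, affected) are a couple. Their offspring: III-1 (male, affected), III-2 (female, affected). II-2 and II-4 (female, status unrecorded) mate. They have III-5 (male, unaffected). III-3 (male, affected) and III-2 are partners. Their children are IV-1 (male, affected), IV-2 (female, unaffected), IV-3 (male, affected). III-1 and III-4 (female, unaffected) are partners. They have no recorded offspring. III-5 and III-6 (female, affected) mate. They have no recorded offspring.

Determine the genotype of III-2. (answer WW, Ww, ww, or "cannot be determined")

From phenotype alone, III-2 is WW or Ww.
III-2 is affected so carries W and passed w to IV-2 (ww), so III-2 is Ww.

Ww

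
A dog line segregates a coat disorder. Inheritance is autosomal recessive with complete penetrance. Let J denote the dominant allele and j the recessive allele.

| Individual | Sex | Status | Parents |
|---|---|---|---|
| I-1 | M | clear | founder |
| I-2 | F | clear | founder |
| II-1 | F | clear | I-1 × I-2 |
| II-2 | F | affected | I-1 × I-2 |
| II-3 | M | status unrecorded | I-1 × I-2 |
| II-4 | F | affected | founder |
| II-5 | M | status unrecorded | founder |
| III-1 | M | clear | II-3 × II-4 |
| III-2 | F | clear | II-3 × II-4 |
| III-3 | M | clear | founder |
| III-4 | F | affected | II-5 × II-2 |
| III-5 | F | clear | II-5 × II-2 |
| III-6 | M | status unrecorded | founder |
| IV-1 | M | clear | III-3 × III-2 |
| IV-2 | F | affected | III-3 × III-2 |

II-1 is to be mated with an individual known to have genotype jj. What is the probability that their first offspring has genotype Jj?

I-1 is clear so carries J and passed j to II-2 (jj), so I-1 is Jj.
I-2 is clear so carries J and passed j to II-2 (jj), so I-2 is Jj.
II-1 is a clear offspring of I-1 (Jj) × I-2 (Jj), whose cross gives 1/4 JJ : 1/2 Jj : 1/4 jj; conditioning on being clear, II-1 is JJ with probability 1/3, Jj with probability 2/3.
Summing over parental genotype combinations, P(offspring has genotype Jj) = 1/3·1 + 2/3·1/2 = 2/3.

2/3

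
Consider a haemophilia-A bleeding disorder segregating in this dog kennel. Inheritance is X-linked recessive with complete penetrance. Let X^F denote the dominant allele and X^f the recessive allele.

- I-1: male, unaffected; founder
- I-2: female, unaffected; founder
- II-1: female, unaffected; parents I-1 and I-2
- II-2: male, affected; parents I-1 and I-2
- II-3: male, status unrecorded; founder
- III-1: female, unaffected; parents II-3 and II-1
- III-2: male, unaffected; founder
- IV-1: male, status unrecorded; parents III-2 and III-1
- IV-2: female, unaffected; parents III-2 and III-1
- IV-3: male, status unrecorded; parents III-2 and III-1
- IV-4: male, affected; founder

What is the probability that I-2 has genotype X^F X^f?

I-2 is unaffected so carries F and passed f to II-2 (X^f Y), so I-2 is X^F X^f, giving P(X^F X^f) = 1.

1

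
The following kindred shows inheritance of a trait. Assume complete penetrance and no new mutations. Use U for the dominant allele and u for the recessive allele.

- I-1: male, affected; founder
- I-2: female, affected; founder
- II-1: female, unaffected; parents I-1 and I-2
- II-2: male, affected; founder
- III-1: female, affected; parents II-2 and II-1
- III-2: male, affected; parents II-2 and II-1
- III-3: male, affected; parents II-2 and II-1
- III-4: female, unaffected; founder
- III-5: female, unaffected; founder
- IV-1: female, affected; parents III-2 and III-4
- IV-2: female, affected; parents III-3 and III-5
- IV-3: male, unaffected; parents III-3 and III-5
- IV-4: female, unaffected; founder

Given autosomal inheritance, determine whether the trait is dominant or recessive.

I-1 and I-2 are both affected yet have an unaffected child II-1. Under a recessive model two affected parents are homozygous and every child would be affected, so the trait cannot be recessive.

dominant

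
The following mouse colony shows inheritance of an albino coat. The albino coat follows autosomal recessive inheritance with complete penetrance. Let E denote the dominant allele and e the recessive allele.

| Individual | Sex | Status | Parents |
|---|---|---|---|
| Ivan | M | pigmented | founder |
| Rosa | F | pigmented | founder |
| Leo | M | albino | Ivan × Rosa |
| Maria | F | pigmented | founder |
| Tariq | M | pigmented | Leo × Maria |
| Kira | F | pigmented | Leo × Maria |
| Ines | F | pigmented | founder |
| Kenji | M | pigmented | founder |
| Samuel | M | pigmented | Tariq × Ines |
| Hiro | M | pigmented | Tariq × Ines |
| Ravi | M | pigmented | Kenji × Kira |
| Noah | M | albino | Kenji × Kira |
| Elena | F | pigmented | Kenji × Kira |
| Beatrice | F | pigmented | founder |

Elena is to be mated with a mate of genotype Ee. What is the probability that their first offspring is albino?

Kenji is pigmented so carries E and passed e to Noah (ee), so Kenji is Ee.
Kira is pigmented so carries E and received e from Leo (ee), so Kira is Ee.
Elena is a pigmented offspring of Kenji (Ee) × Kira (Ee), whose cross gives 1/4 EE : 1/2 Ee : 1/4 ee; conditioning on being pigmented, Elena is EE with probability 1/3, Ee with probability 2/3.
Summing over parental genotype combinations, P(offspring is albino) = 2/3·1/4 = 1/6.

1/6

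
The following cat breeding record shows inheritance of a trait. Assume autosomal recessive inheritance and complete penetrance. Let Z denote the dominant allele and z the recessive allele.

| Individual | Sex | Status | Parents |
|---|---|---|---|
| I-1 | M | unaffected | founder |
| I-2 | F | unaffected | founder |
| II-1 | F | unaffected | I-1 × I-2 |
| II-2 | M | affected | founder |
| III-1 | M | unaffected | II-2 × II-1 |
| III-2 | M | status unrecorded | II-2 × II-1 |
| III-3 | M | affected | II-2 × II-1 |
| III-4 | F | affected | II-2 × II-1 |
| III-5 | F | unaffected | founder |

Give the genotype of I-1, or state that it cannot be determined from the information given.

cannot be determined

I-1's phenotype allows ZZ or Zz, and no parent or child forces a single allele at both positions; consistent genotype assignments exist with I-1 as ZZ or Zz.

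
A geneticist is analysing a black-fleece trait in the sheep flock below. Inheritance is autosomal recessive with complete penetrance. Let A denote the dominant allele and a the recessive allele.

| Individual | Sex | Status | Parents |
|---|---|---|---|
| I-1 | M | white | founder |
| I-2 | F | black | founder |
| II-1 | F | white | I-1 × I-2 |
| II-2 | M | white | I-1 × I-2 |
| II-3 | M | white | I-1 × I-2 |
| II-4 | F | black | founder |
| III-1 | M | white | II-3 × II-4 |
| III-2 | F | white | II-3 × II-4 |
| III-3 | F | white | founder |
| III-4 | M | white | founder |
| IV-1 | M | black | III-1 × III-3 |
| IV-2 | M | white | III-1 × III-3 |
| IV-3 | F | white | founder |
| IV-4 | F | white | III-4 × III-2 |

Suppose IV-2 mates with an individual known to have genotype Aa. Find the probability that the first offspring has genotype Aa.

III-1 is white so carries A and received a from II-4 (aa), so III-1 is Aa.
III-3 is white so carries A and passed a to IV-1 (aa), so III-3 is Aa.
IV-2 is a white offspring of III-1 (Aa) × III-3 (Aa), whose cross gives 1/4 AA : 1/2 Aa : 1/4 aa; conditioning on being white, IV-2 is AA with probability 1/3, Aa with probability 2/3.
Summing over parental genotype combinations, P(offspring has genotype Aa) = 1/3·1/2 + 2/3·1/2 = 1/2.

1/2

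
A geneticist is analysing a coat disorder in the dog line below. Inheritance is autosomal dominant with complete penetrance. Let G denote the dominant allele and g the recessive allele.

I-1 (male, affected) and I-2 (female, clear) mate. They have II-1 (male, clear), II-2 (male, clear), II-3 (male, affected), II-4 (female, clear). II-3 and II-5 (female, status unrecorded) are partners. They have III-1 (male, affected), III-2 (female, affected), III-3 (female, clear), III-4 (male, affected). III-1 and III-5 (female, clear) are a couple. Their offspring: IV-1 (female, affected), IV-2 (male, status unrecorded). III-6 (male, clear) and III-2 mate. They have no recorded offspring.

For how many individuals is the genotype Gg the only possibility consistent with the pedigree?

Obligate heterozygotes: I-1 is affected so carries G and passed g to II-1 (gg), so I-1 is Gg; II-3 is affected so carries G and received g from I-2 (gg), so II-3 is Gg; IV-1 is affected so carries G and received g from III-5 (gg), so IV-1 is Gg.
Every other individual is either homozygous by phenotype or has at least one consistent homozygous assignment, so the count is 3.

3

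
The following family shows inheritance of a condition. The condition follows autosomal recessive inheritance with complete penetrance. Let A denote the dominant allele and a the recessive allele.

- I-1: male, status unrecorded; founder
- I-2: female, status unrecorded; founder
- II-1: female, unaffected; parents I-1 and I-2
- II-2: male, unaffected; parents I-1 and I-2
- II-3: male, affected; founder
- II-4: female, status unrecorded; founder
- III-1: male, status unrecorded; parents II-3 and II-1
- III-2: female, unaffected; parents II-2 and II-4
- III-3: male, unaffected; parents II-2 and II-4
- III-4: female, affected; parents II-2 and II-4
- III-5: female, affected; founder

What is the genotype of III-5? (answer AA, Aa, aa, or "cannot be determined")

III-5 is affected, so III-5 is aa.

aa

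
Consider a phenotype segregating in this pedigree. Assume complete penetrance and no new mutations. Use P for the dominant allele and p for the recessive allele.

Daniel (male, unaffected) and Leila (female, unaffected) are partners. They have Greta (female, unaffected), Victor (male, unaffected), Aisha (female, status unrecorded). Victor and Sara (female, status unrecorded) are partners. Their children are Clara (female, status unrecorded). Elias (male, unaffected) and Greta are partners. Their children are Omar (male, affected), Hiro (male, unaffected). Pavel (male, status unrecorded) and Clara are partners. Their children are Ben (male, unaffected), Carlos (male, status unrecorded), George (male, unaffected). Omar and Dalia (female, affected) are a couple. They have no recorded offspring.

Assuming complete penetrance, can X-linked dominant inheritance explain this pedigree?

Under X-linked dominant, Omar (affected, male) cannot arise from Elias (unaffected) × Greta (unaffected).

No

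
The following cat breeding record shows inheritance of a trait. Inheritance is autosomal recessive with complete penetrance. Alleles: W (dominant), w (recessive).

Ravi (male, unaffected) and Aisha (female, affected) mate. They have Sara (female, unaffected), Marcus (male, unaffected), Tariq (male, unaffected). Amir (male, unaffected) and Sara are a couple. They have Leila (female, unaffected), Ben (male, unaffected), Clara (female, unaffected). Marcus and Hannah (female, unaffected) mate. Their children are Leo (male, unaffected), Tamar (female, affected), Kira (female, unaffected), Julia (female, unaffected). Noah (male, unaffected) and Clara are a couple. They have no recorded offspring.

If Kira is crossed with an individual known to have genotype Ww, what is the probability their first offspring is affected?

1/6

Marcus is unaffected so carries W and received w from Aisha (ww), so Marcus is Ww.
Hannah is unaffected so carries W and passed w to Tamar (ww), so Hannah is Ww.
Kira is an unaffected offspring of Marcus (Ww) × Hannah (Ww), whose cross gives 1/4 WW : 1/2 Ww : 1/4 ww; conditioning on being unaffected, Kira is WW with probability 1/3, Ww with probability 2/3.
Summing over parental genotype combinations, P(offspring is affected) = 2/3·1/4 = 1/6.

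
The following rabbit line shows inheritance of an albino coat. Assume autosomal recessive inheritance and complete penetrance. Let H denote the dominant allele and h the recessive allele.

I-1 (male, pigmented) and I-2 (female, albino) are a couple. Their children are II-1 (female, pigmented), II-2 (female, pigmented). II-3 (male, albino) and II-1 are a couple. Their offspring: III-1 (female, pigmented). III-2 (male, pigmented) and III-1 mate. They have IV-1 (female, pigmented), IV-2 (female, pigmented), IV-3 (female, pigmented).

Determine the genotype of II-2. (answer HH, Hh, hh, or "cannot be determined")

Hh

From phenotype alone, II-2 is HH or Hh.
II-2 is pigmented so carries H and received h from I-2 (hh), so II-2 is Hh.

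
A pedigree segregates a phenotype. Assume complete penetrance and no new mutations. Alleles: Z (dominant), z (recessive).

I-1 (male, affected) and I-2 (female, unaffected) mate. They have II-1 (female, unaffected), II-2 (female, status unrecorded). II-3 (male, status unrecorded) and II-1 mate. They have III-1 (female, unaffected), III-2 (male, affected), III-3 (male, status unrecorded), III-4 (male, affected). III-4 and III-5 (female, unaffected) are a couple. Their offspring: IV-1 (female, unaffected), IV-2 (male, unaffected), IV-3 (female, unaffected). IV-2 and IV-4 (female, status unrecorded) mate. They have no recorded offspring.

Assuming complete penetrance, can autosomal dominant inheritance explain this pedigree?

Yes

A consistent assignment under autosomal dominant exists: I-1 Zz, I-2 zz, II-1 zz, II-2 Zz, II-3 Zz, III-1 zz, III-2 Zz, III-3 Zz, III-4 Zz, III-5 zz, IV-1 zz, IV-2 zz, IV-3 zz, IV-4 ZZ.
In this assignment every recorded phenotype matches its genotype and every non-founder's genotype is obtainable from its parents' genotypes, so the pedigree is consistent.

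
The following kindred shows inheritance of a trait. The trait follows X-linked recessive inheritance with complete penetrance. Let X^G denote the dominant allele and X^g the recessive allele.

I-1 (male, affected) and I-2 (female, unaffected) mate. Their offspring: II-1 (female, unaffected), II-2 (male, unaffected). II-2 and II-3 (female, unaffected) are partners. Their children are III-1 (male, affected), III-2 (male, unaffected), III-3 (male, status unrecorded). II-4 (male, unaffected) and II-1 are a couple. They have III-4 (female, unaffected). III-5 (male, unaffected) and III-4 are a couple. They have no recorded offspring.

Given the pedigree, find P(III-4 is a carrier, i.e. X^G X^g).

II-4 is unaffected, so II-4 is X^G Y.
II-1 is unaffected so carries G and received g from I-1 (X^g Y), so II-1 is X^G X^g.
Their cross gives offspring ratios 1/2 X^G X^G : 1/2 X^G X^g. Conditioning on III-4 being unaffected, P(X^G X^g) = 1/2 / 1 = 1/2.

1/2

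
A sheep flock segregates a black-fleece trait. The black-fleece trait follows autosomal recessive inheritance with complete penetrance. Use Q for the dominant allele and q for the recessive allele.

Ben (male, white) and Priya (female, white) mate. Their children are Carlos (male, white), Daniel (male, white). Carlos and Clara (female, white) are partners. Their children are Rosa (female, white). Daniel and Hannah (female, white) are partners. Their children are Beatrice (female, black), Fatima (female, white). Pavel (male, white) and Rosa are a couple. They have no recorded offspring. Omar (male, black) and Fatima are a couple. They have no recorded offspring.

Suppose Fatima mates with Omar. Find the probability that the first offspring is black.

1/3

Daniel is white so carries Q and passed q to Beatrice (qq), so Daniel is Qq.
Hannah is white so carries Q and passed q to Beatrice (qq), so Hannah is Qq.
Fatima is a white offspring of Daniel (Qq) × Hannah (Qq), whose cross gives 1/4 QQ : 1/2 Qq : 1/4 qq; conditioning on being white, Fatima is QQ with probability 1/3, Qq with probability 2/3.
Omar is black, so Omar is qq.
Summing over parental genotype combinations, P(offspring is black) = 2/3·1/2 = 1/3.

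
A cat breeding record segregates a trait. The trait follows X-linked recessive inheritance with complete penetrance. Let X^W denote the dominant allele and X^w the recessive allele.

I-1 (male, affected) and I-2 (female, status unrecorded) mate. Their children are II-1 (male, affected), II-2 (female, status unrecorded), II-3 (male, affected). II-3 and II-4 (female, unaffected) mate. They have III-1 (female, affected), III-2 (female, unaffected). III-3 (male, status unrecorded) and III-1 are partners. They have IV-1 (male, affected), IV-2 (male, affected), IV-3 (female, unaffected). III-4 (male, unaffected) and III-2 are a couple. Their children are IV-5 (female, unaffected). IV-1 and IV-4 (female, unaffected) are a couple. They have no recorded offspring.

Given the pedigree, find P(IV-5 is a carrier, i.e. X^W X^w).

1/2

III-4 is unaffected, so III-4 is X^W Y.
III-2 is unaffected so carries W and received w from II-3 (X^w Y), so III-2 is X^W X^w.
Their cross gives offspring ratios 1/2 X^W X^W : 1/2 X^W X^w. Conditioning on IV-5 being unaffected, P(X^W X^w) = 1/2 / 1 = 1/2.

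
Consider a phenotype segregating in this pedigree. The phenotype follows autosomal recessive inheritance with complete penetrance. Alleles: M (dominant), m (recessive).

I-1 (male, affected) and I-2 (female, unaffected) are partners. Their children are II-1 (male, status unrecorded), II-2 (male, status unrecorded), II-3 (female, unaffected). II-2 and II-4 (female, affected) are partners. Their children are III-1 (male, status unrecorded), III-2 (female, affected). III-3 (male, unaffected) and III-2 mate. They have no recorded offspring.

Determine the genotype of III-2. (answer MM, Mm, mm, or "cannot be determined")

III-2 is affected, so III-2 is mm.

mm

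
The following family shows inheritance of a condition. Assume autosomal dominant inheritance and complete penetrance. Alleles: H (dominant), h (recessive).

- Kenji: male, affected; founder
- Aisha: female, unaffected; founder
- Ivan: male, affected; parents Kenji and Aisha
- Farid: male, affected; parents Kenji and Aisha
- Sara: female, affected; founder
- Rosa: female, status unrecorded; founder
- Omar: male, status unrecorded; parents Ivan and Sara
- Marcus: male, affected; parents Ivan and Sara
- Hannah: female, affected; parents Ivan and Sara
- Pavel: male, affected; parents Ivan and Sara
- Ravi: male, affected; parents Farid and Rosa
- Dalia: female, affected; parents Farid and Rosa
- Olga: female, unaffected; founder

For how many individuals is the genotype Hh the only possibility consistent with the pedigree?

2

Obligate heterozygotes: Ivan is affected so carries H and received h from Aisha (hh), so Ivan is Hh; Farid is affected so carries H and received h from Aisha (hh), so Farid is Hh.
Every other individual is either homozygous by phenotype or has at least one consistent homozygous assignment, so the count is 2.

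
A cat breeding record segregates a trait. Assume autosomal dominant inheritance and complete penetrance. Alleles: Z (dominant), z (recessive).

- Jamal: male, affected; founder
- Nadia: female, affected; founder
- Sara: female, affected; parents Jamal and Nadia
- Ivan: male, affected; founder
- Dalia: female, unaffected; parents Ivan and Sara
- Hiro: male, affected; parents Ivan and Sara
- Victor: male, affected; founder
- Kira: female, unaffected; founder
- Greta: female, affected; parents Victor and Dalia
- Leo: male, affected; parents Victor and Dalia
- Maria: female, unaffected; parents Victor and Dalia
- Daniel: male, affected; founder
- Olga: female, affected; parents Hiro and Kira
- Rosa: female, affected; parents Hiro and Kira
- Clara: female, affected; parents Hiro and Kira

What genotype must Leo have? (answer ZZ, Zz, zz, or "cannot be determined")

Zz

From phenotype alone, Leo is ZZ or Zz.
Leo is affected so carries Z and received z from Dalia (zz), so Leo is Zz.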